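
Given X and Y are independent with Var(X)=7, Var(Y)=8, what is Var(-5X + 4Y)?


Independence => Cov(X,Y)=0
Var(-5X + 4Y) = (-5)^2*Var(X) + 4^2*Var(Y)
= 25*7 + 16*8 = 303

303


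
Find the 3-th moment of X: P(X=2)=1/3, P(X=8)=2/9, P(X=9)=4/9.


E[X^3] = sum(x^3 * P(x))
= 8*1/3 + 512*2/9 + 729*4/9
= 3964/9

3964/9


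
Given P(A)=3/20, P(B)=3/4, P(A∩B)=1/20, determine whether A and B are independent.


P(A)*P(B) = 3/20*3/4 = 9/80
P(A∩B) = 1/20 != 9/80, so not independent

No, A and B are not independent


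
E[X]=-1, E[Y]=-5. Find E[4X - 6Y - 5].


E[4X - 6Y - 5] = 4*E[X] - 6*E[Y] - 5
= (4)*(-1) + (-6)*(-5) + (-5)
= -4 + 30 - 5 = 21

21


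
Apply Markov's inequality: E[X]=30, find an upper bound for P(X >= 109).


Markov: P(X >= a) <= E[X]/a
P(X >= 109) <= 30/109

30/109


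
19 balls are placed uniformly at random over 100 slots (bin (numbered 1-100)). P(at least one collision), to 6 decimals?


P(all different) = prod((100-i)/100 for i=0..18) = 0.160987
P(at least one match) = 1 - 0.160987 = 0.839013

0.839013


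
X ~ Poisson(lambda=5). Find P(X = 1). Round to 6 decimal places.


P(X=1) = e^(-5) * 5^1 / 1!
≈ 0.006737946999 * 5 / 1
≈ 0.033690

0.033690


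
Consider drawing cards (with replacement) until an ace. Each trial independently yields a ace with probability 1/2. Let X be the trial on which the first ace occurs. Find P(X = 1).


P(X=1) = (1-p)^0 * p = (1/2)^0 * 1/2
= 1 * 1/2 = 1/2

1/2


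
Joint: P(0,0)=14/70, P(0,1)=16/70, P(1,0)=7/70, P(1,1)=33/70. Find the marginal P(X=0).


P(X=0) = P(0,0)+P(0,1) = 14/70 + 16/70 = 30/70 = 3/7

3/7


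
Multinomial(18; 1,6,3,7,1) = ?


18! = 6402373705728000
Denominator: 1!=1 * 6!=720 * 3!=6 * 7!=5040 * 1!=1
Coefficient = 6402373705728000 / 21772800 = 294053760

294053760


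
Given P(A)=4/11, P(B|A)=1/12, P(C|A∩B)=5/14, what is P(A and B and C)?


P(A∩B∩C) = P(A) * P(B|A) * P(C|A∩B)
= 4/11 * 1/12 * 5/14
= 1/33 * 5/14 = 5/462

5/462


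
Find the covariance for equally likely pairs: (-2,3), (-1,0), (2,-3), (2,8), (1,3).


E[X]=2/5, E[Y]=11/5, E[XY]=7/5
Cov(X,Y) = E[XY] - E[X]E[Y] = 7/5 - 2/5*11/5 = 13/25

13/25


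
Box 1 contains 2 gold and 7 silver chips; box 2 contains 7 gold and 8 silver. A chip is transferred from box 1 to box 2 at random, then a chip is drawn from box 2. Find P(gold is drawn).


P(transfer gold) = 2/9; P(transfer silver) = 7/9
If gold transferred: Urn II has 8 gold of 16, so P(gold|gold moved) = 1/2
If silver transferred: Urn II has 7 gold of 16, so P(gold|silver moved) = 7/16
By total probability: P(gold) = 2/9*1/2 + 7/9*7/16 = 65/144

65/144


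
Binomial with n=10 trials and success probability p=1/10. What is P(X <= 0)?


P(X<=0) = P(X=0)
= 3486784401/10000000000
= 3486784401/10000000000

3486784401/10000000000


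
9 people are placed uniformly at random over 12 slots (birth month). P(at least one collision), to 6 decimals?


P(all different) = prod((12-i)/12 for i=0..8) = 0.015472
P(at least one match) = 1 - 0.015472 = 0.984528

0.984528


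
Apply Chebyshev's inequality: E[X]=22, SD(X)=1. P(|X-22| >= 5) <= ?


k = 5/1 = 5
Chebyshev: P(|X-mu| >= k*sigma) <= 1/k^2 = 1/5^2 = 1/25

1/25


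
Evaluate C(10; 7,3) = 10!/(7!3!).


10! = 3628800
Denominator: 7!=5040 * 3!=6
Coefficient = 3628800 / 30240 = 120

120


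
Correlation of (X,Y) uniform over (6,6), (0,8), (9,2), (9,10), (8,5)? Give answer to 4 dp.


Cov(X,Y) = -2.8800, Var(X) = 11.4400, Var(Y) = 7.3600
rho = Cov/(sqrt(VarX)*sqrt(VarY)) = -0.3139

-0.3139


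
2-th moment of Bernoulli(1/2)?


For Bernoulli: X in {0,1}
E[X^2] = 0^2*(1-1/2) + 1^2*1/2 = 1/2

1/2


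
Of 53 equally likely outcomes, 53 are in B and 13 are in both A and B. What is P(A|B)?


P(A|B) = P(A∩B)/P(B) = (13/53)/(53/53) = 13/53

13/53


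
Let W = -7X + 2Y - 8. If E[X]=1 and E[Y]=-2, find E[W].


E[-7X + 2Y - 8] = -7*E[X] + 2*E[Y] - 8
= (-7)*(1) + (2)*(-2) + (-8)
= -7 - 4 - 8 = -19

-19


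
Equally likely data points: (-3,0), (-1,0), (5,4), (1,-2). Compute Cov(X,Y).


E[X]=1/2, E[Y]=1/2, E[XY]=9/2
Cov(X,Y) = E[XY] - E[X]E[Y] = 9/2 - 1/2*1/2 = 17/4

17/4


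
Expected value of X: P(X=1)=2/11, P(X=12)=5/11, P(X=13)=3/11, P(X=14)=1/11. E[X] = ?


E[X] = sum(x * P(x))
= 1*2/11 + 12*5/11 + 13*3/11 + 14*1/11
= 115/11

115/11


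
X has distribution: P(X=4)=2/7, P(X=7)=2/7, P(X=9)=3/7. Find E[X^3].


E[X^3] = sum(g(x)*P(x))
= 64*2/7 + 343*2/7 + 729*3/7
= 3001/7

3001/7


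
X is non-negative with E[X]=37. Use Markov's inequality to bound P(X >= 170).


Markov: P(X >= a) <= E[X]/a
P(X >= 170) <= 37/170

37/170


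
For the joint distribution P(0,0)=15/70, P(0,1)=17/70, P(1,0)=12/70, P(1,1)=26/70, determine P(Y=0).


P(Y=0) = P(0,0)+P(1,0) = 15/70 + 12/70 = 27/70

27/70


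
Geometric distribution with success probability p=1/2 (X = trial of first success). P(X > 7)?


P(X > 7) = P(first 7 trials all fail) = (1-p)^7 = (1/2)^7 = 1/128

1/128


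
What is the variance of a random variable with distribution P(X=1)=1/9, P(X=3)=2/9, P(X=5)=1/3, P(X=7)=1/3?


E[X] = 43/9, E[X^2] = 241/9
Var(X) = E[X^2] - (E[X])^2 = 241/9 - (43/9)^2 = 320/81

320/81


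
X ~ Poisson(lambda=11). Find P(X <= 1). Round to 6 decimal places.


P(X<=1) = e^(-11)*11^0/0! + e^(-11)*11^1/1!
≈ 0.0000167017 + 0.0001837187
= 0.0002004204
≈ 0.000200

0.000200


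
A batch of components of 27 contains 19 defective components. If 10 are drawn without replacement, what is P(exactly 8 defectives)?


P(X=8) = C(19,8)*C(8,2) / C(27,10)
= 75582*28 / 8436285
= 2116296/8436285 = 952/3795

952/3795


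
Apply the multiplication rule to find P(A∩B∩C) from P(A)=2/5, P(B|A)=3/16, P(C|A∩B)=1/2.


P(A∩B∩C) = P(A) * P(B|A) * P(C|A∩B)
= 2/5 * 3/16 * 1/2
= 3/40 * 1/2 = 3/80

3/80


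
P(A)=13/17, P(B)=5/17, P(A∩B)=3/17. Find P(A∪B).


P(A∪B) = P(A) + P(B) - P(A∩B)
= 13/17 + 5/17 - 3/17 = 15/17

15/17


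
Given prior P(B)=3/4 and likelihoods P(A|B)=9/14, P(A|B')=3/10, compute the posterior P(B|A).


P(A) = P(A|B)P(B) + P(A|B')P(B') = 9/14*3/4 + 3/10*1/4 = 39/70
P(B|A) = P(A|B)P(B)/P(A) = (27/56)/(39/70) = 45/52

45/52


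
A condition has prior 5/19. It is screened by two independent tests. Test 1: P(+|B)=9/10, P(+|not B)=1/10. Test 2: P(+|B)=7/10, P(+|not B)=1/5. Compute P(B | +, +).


After test 1: P(+) = 9/10*5/19 + 1/10*14/19 = 59/190
P(B|+) = (9/38)/(59/190) = 45/59
After test 2 (use post1 as new prior): P(+) = 7/10*45/59 + 1/5*14/59 = 343/590
P(B|+,+) = (63/118)/(343/590) = 45/49

45/49


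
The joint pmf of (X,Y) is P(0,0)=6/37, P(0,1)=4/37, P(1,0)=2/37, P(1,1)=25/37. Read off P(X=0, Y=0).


Read from table: P(X=0, Y=0) = 6/37

6/37


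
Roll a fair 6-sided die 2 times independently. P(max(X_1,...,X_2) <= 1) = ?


P(max <= 1) = P(all X_i <= 1) = (P(X_1 <= 1))^2
= (1/6)^2 = 1/36

1/36


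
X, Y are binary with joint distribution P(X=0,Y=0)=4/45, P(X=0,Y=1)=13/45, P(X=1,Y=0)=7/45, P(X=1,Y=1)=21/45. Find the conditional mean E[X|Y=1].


P(Y=1) = 34/45
E[X|Y=1] = (0*13 + 1*21)/34 = 21/34

21/34


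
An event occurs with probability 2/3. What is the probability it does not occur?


P(A') = 1 - P(A) = 1 - 2/3 = 1/3

1/3


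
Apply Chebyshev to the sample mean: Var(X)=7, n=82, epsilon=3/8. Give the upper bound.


Var(Xbar) = Var(X)/n = 7/82
Chebyshev: P(|Xbar-mu| >= 3/8) <= Var(Xbar)/(3/8)^2 = (7/82)/(9/64) = 224/369

224/369


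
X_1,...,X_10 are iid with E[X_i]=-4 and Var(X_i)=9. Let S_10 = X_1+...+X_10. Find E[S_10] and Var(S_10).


E[S_n] = n*mu = 10*-4 = -40
Var(S_n) = n*sigma^2 = 10*9 = 90

E[S_10]=-40, Var(S_10)=90


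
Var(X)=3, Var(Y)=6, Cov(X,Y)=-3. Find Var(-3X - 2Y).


Var(-3X - 2Y) = (-3)^2*Var(X) + (-2)^2*Var(Y) + 2*(-3)*(-2)*Cov(X,Y)
= 9*3 + 4*6 + 12*(-3)
= 27 + 24 - 36 = 15

15


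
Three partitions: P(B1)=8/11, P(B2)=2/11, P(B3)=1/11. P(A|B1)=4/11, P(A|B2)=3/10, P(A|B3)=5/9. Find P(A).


P(A) = P(A|B1)P(B1) + P(A|B2)P(B2) + P(A|B3)P(B3)
= 4/11*8/11 + 3/10*2/11 + 5/9*1/11
= 32/121 + 3/55 + 5/99 = 2012/5445

2012/5445


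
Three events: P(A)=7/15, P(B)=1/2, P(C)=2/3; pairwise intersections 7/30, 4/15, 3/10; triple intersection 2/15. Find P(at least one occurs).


P(A∪B∪C) = P(A)+P(B)+P(C) - P(AB)-P(AC)-P(BC) + P(ABC)
= 7/15+1/2+2/3 - 7/30-4/15-3/10 + 2/15
= 29/30

29/30


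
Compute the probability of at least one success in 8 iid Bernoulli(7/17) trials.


P(at least one) = 1 - P(none)
P(none) = (1 - 7/17)^8 = (10/17)^8 = 100000000/6975757441
P(at least one) = 1 - 100000000/6975757441 = 6875757441/6975757441

6875757441/6975757441


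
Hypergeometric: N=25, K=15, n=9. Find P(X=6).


P(X=6) = C(15,6)*C(10,3) / C(25,9)
= 5005*120 / 2042975
= 600600/2042975 = 2184/7429

2184/7429


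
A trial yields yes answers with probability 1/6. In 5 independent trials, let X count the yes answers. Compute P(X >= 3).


P(X>=3) = P(X=3) + P(X=4) + P(X=5)
= 125/3888 + 25/7776 + 1/7776
= 23/648

23/648


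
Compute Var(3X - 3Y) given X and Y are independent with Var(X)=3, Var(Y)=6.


Independence => Cov(X,Y)=0
Var(3X - 3Y) = 3^2*Var(X) + (-3)^2*Var(Y)
= 9*3 + 9*6 = 81

81


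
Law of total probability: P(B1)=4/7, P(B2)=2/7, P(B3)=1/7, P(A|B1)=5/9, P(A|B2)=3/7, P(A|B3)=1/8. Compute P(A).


P(A) = P(A|B1)P(B1) + P(A|B2)P(B2) + P(A|B3)P(B3)
= 5/9*4/7 + 3/7*2/7 + 1/8*1/7
= 20/63 + 6/49 + 1/56 = 1615/3528

1615/3528


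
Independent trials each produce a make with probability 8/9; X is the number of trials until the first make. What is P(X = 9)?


P(X=9) = (1-p)^8 * p = (1/9)^8 * 8/9
= 1/43046721 * 8/9 = 8/387420489

8/387420489


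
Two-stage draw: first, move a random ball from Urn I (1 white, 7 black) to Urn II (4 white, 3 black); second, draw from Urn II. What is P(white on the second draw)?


P(transfer white) = 1/8; P(transfer black) = 7/8
If white transferred: Urn II has 5 white of 8, so P(white|white moved) = 5/8
If black transferred: Urn II has 4 white of 8, so P(white|black moved) = 1/2
By total probability: P(white) = 1/8*5/8 + 7/8*1/2 = 33/64

33/64


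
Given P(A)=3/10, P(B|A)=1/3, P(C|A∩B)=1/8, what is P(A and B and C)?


P(A∩B∩C) = P(A) * P(B|A) * P(C|A∩B)
= 3/10 * 1/3 * 1/8
= 1/10 * 1/8 = 1/80

1/80


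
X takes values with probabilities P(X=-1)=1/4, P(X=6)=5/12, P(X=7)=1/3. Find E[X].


E[X] = sum(x * P(x))
= -1*1/4 + 6*5/12 + 7*1/3
= 55/12

55/12


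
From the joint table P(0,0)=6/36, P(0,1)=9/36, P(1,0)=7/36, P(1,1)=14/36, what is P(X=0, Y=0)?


Read from table: P(X=0, Y=0) = 6/36 = 1/6

1/6


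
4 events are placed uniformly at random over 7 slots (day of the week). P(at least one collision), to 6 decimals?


P(all different) = prod((7-i)/7 for i=0..3) = 0.349854
P(at least one match) = 1 - 0.349854 = 0.650146

0.650146


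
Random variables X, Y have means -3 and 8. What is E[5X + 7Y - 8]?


E[5X + 7Y - 8] = 5*E[X] + 7*E[Y] - 8
= (5)*(-3) + (7)*(8) + (-8)
= -15 + 56 - 8 = 33

33


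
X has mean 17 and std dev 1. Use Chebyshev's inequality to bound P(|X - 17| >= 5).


k = 5/1 = 5
Chebyshev: P(|X-mu| >= k*sigma) <= 1/k^2 = 1/5^2 = 1/25

1/25


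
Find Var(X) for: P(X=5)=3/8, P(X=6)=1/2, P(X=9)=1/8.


E[X] = 6, E[X^2] = 75/2
Var(X) = E[X^2] - (E[X])^2 = 75/2 - (6)^2 = 3/2

3/2


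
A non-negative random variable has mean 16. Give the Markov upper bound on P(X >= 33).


Markov: P(X >= a) <= E[X]/a
P(X >= 33) <= 16/33

16/33


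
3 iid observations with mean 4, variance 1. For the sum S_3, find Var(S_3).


By independence, Var(S_n) = n*Var(X_1) = 3*1 = 3

3


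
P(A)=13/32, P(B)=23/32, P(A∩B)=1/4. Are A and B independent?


P(A)*P(B) = 13/32*23/32 = 299/1024
P(A∩B) = 1/4 != 299/1024, so not independent

No, A and B are not independent


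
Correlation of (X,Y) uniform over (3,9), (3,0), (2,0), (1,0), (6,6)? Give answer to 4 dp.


Cov(X,Y) = 3.6000, Var(X) = 2.8000, Var(Y) = 14.4000
rho = Cov/(sqrt(VarX)*sqrt(VarY)) = 0.5669

0.5669


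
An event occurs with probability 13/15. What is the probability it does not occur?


P(A') = 1 - P(A) = 1 - 13/15 = 2/15

2/15


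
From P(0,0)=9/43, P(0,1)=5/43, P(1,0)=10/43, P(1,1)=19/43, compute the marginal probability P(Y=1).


P(Y=1) = P(0,1)+P(1,1) = 5/43 + 19/43 = 24/43

24/43


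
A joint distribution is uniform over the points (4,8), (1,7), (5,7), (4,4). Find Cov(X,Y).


E[X]=7/2, E[Y]=13/2, E[XY]=45/2
Cov(X,Y) = E[XY] - E[X]E[Y] = 45/2 - 7/2*13/2 = -1/4

-1/4


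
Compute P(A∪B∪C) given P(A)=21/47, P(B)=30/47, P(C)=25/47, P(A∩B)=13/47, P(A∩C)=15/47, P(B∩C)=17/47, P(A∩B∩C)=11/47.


P(A∪B∪C) = P(A)+P(B)+P(C) - P(AB)-P(AC)-P(BC) + P(ABC)
= 21/47+30/47+25/47 - 13/47-15/47-17/47 + 11/47
= 42/47

42/47


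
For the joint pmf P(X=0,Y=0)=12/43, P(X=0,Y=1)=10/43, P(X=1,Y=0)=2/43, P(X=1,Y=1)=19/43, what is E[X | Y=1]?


P(Y=1) = 29/43
E[X|Y=1] = (0*10 + 1*19)/29 = 19/29

19/29


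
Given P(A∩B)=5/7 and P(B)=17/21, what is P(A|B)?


P(A|B) = P(A∩B)/P(B) = (45/63)/(51/63) = 45/51 = 15/17

15/17


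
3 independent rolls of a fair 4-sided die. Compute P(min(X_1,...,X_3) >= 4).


P(min >= 4) = P(all X_i >= 4) = (P(X_1 >= 4))^3
= (1/4)^3 = 1/64

1/64


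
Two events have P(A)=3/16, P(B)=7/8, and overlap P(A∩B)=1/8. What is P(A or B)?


P(A∪B) = P(A) + P(B) - P(A∩B)
= 3/16 + 7/8 - 1/8 = 15/16

15/16


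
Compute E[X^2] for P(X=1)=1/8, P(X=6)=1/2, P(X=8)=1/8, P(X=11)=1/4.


E[X^2] = sum(g(x)*P(x))
= 1*1/8 + 36*1/2 + 64*1/8 + 121*1/4
= 451/8

451/8


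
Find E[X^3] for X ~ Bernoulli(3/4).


For Bernoulli: X in {0,1}
E[X^3] = 0^3*(1-3/4) + 1^3*3/4 = 3/4

3/4


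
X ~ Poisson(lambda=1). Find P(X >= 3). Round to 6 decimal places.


P(X>=3) = 1 - P(X<=2) = 1 - (e^(-1)*1^0/0! + e^(-1)*1^1/1! + e^(-1)*1^2/2!)
≈ 1 - (0.3678794412 + 0.3678794412 + 0.1839397206)
= 1 - 0.9196986030 = 0.0803013970
≈ 0.080301

0.080301


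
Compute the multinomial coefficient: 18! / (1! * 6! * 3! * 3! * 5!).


18! = 6402373705728000
Denominator: 1!=1 * 6!=720 * 3!=6 * 3!=6 * 5!=120
Coefficient = 6402373705728000 / 3110400 = 2058376320

2058376320


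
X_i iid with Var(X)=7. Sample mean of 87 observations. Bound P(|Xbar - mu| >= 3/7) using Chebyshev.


Var(Xbar) = Var(X)/n = 7/87
Chebyshev: P(|Xbar-mu| >= 3/7) <= Var(Xbar)/(3/7)^2 = (7/87)/(9/49) = 343/783

343/783


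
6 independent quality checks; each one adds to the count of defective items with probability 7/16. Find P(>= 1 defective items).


P(at least one) = 1 - P(none)
P(none) = (1 - 7/16)^6 = (9/16)^6 = 531441/16777216
P(at least one) = 1 - 531441/16777216 = 16245775/16777216

16245775/16777216


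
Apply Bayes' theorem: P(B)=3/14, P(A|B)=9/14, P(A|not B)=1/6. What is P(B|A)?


P(A) = P(A|B)P(B) + P(A|B')P(B') = 9/14*3/14 + 1/6*11/14 = 79/294
P(B|A) = P(A|B)P(B)/P(A) = (27/196)/(79/294) = 81/158

81/158


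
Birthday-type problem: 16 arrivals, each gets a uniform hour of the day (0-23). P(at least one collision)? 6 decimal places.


P(all different) = prod((24-i)/24 for i=0..15) = 0.001270
P(at least one match) = 1 - 0.001270 = 0.998730

0.998730


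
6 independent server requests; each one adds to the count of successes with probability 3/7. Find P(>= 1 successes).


P(at least one) = 1 - P(none)
P(none) = (1 - 3/7)^6 = (4/7)^6 = 4096/117649
P(at least one) = 1 - 4096/117649 = 113553/117649

113553/117649


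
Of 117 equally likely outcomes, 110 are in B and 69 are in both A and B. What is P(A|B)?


P(A|B) = P(A∩B)/P(B) = (69/117)/(110/117) = 69/110

69/110


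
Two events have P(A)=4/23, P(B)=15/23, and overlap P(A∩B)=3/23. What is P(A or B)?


P(A∪B) = P(A) + P(B) - P(A∩B)
= 4/23 + 15/23 - 3/23 = 16/23

16/23


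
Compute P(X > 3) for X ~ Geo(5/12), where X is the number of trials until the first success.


P(X > 3) = P(first 3 trials all fail) = (1-p)^3 = (7/12)^3 = 343/1728

343/1728


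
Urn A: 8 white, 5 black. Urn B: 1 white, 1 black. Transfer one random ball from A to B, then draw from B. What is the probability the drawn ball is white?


P(transfer white) = 8/13; P(transfer black) = 5/13
If white transferred: Urn II has 2 white of 3, so P(white|white moved) = 2/3
If black transferred: Urn II has 1 white of 3, so P(white|black moved) = 1/3
By total probability: P(white) = 8/13*2/3 + 5/13*1/3 = 7/13

7/13


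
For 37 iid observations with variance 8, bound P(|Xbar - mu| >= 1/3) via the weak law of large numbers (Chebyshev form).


Var(Xbar) = Var(X)/n = 8/37
Chebyshev: P(|Xbar-mu| >= 1/3) <= Var(Xbar)/(1/3)^2 = (8/37)/(1/9) = 72/37
Bound exceeds 1, so trivial bound: 1

1


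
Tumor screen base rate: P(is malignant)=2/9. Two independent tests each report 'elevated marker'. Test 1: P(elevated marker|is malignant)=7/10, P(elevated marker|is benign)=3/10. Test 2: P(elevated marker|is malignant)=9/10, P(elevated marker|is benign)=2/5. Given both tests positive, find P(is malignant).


After test 1: P(+) = 7/10*2/9 + 3/10*7/9 = 7/18
P(B|+) = (7/45)/(7/18) = 2/5
After test 2 (use post1 as new prior): P(+) = 9/10*2/5 + 2/5*3/5 = 3/5
P(B|+,+) = (9/25)/(3/5) = 3/5

3/5


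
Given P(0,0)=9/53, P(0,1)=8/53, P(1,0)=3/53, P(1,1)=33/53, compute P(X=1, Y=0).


Read from table: P(X=1, Y=0) = 3/53

3/53


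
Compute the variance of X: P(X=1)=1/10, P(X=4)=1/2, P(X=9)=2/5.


E[X] = 57/10, E[X^2] = 81/2
Var(X) = E[X^2] - (E[X])^2 = 81/2 - (57/10)^2 = 801/100

801/100


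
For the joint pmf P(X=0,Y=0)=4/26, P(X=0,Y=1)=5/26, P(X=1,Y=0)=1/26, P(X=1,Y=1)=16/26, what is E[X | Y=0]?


P(Y=0) = 5/26
E[X|Y=0] = (0*4 + 1*1)/5 = 1/5

1/5


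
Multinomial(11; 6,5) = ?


11! = 39916800
Denominator: 6!=720 * 5!=120
Coefficient = 39916800 / 86400 = 462

462


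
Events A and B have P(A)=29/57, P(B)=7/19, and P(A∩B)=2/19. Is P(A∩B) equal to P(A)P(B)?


P(A)*P(B) = 29/57*7/19 = 203/1083
P(A∩B) = 2/19 != 203/1083, so not independent

No, A and B are not independent


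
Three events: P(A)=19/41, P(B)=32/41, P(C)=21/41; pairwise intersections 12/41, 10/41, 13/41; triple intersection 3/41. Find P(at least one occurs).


P(A∪B∪C) = P(A)+P(B)+P(C) - P(AB)-P(AC)-P(BC) + P(ABC)
= 19/41+32/41+21/41 - 12/41-10/41-13/41 + 3/41
= 40/41

40/41


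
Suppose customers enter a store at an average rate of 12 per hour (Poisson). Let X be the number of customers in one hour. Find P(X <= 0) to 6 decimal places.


P(X<=0) = e^(-12)*12^0/0!
≈ 0.0000061442
≈ 0.000006

0.000006


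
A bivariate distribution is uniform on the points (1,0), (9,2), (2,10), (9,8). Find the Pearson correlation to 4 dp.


Cov(X,Y) = 1.2500, Var(X) = 14.1875, Var(Y) = 17.0000
rho = Cov/(sqrt(VarX)*sqrt(VarY)) = 0.0805

0.0805


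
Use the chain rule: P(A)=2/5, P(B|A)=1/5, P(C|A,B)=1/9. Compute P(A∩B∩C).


P(A∩B∩C) = P(A) * P(B|A) * P(C|A∩B)
= 2/5 * 1/5 * 1/9
= 2/25 * 1/9 = 2/225

2/225


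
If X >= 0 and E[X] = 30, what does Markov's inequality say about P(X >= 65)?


Markov: P(X >= a) <= E[X]/a
P(X >= 65) <= 30/65 = 6/13

6/13


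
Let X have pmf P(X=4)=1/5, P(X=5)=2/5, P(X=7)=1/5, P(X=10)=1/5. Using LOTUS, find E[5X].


E[5X] = sum(g(x)*P(x))
= 20*1/5 + 25*2/5 + 35*1/5 + 50*1/5
= 31

31


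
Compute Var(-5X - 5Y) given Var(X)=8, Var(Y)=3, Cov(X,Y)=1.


Var(-5X - 5Y) = (-5)^2*Var(X) + (-5)^2*Var(Y) + 2*(-5)*(-5)*Cov(X,Y)
= 25*8 + 25*3 + 50*1
= 200 + 75 + 50 = 325

325


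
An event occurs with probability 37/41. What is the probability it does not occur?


P(A') = 1 - P(A) = 1 - 37/41 = 4/41

4/41


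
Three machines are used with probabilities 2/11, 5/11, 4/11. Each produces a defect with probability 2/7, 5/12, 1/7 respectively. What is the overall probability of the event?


P(A) = P(A|B1)P(B1) + P(A|B2)P(B2) + P(A|B3)P(B3)
= 2/7*2/11 + 5/12*5/11 + 1/7*4/11
= 4/77 + 25/132 + 4/77 = 271/924

271/924


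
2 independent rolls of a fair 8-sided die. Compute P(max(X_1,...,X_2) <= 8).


P(max <= 8) = P(all X_i <= 8) = (P(X_1 <= 8))^2
= (8/8)^2 = 1^2 = 1

1


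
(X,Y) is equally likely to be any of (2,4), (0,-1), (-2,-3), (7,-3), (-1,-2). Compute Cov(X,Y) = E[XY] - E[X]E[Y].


E[X]=6/5, E[Y]=-1, E[XY]=-1
Cov(X,Y) = E[XY] - E[X]E[Y] = -1 - 6/5*-1 = 1/5

1/5


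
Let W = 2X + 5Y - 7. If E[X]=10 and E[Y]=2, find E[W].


E[2X + 5Y - 7] = 2*E[X] + 5*E[Y] - 7
= (2)*(10) + (5)*(2) + (-7)
= 20 + 10 - 7 = 23

23


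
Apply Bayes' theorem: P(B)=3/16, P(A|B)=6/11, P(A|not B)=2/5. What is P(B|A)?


P(A) = P(A|B)P(B) + P(A|B')P(B') = 6/11*3/16 + 2/5*13/16 = 47/110
P(B|A) = P(A|B)P(B)/P(A) = (9/88)/(47/110) = 45/188

45/188


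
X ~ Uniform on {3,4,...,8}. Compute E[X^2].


E[X^2] = (1/6) * sum(x^2 for x=3..8)
= 199/6

199/6


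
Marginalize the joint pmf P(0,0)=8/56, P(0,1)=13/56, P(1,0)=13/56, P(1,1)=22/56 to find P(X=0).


P(X=0) = P(0,0)+P(0,1) = 8/56 + 13/56 = 21/56 = 3/8

3/8


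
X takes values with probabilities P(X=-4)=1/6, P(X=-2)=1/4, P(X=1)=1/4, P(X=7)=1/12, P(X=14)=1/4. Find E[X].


E[X] = sum(x * P(x))
= -4*1/6 - 2*1/4 + 1*1/4 + 7*1/12 + 14*1/4
= 19/6

19/6


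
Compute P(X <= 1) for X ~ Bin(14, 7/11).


P(X<=1) = P(X=0) + P(X=1)
= 268435456/379749833583241 + 6576668672/379749833583241
= 6845104128/379749833583241

6845104128/379749833583241


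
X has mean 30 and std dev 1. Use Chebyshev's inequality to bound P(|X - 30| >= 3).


k = 3/1 = 3
Chebyshev: P(|X-mu| >= k*sigma) <= 1/k^2 = 1/3^2 = 1/9

1/9


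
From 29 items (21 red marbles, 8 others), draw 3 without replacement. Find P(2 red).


P(X=2) = C(21,2)*C(8,1) / C(29,3)
= 210*8 / 3654
= 1680/3654 = 40/87

40/87


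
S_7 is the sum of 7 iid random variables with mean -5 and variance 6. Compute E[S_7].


E[S_n] = n*E[X_1] = 7*-5 = -35

-35


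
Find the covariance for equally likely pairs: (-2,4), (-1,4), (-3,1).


E[X]=-2, E[Y]=3, E[XY]=-5
Cov(X,Y) = E[XY] - E[X]E[Y] = -5 + 2*3 = 1

1


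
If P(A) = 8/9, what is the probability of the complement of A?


P(A') = 1 - P(A) = 1 - 8/9 = 1/9

1/9


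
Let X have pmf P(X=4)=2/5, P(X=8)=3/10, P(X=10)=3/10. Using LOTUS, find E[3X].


E[3X] = sum(g(x)*P(x))
= 12*2/5 + 24*3/10 + 30*3/10
= 21

21


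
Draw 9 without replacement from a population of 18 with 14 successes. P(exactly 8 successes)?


P(X=8) = C(14,8)*C(4,1) / C(18,9)
= 3003*4 / 48620
= 12012/48620 = 21/85

21/85


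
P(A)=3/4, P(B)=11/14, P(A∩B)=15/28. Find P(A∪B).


P(A∪B) = P(A) + P(B) - P(A∩B)
= 3/4 + 11/14 - 15/28 = 1

1


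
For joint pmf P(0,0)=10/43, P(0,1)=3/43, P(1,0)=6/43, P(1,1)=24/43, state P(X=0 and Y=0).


Read from table: P(X=0, Y=0) = 10/43

10/43


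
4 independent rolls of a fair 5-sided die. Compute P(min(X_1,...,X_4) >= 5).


P(min >= 5) = P(all X_i >= 5) = (P(X_1 >= 5))^4
= (1/5)^4 = 1/625

1/625


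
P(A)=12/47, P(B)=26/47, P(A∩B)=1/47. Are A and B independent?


P(A)*P(B) = 12/47*26/47 = 312/2209
P(A∩B) = 1/47 != 312/2209, so not independent

No, A and B are not independent


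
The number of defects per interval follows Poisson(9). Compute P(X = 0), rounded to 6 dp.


P(X=0) = e^(-9) * 9^0 / 0!
≈ 0.0001234098041 * 1 / 1
≈ 0.000123

0.000123


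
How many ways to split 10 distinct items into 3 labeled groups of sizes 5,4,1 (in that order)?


10! = 3628800
Denominator: 5!=120 * 4!=24 * 1!=1
Coefficient = 3628800 / 2880 = 1260

1260


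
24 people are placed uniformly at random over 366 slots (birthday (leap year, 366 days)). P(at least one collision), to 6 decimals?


P(all different) = prod((366-i)/366 for i=0..23) = 0.462654
P(at least one match) = 1 - 0.462654 = 0.537346

0.537346


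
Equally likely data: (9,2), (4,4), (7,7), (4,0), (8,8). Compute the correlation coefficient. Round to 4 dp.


Cov(X,Y) = 2.5200, Var(X) = 4.2400, Var(Y) = 8.9600
rho = Cov/(sqrt(VarX)*sqrt(VarY)) = 0.4088

0.4088


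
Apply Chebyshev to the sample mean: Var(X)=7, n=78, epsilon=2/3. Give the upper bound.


Var(Xbar) = Var(X)/n = 7/78
Chebyshev: P(|Xbar-mu| >= 2/3) <= Var(Xbar)/(2/3)^2 = (7/78)/(4/9) = 21/104

21/104


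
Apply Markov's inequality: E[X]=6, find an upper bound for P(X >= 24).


Markov: P(X >= a) <= E[X]/a
P(X >= 24) <= 6/24 = 1/4

1/4


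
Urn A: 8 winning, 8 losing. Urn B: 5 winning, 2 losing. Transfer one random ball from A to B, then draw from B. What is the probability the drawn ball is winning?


P(transfer winning) = 8/16 = 1/2; P(transfer losing) = 1/2
If winning transferred: Urn II has 6 winning of 8, so P(winning|winning moved) = 3/4
If losing transferred: Urn II has 5 winning of 8, so P(winning|losing moved) = 5/8
By total probability: P(winning) = 1/2*3/4 + 1/2*5/8 = 11/16

11/16


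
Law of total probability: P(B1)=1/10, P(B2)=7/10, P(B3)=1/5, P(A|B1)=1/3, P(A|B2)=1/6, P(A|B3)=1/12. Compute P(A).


P(A) = P(A|B1)P(B1) + P(A|B2)P(B2) + P(A|B3)P(B3)
= 1/3*1/10 + 1/6*7/10 + 1/12*1/5
= 1/30 + 7/60 + 1/60 = 1/6

1/6


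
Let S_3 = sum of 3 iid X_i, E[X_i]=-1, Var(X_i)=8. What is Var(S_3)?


By independence, Var(S_n) = n*Var(X_1) = 3*8 = 24

24


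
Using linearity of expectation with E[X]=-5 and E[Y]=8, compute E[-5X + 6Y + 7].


E[-5X + 6Y + 7] = -5*E[X] + 6*E[Y] + 7
= (-5)*(-5) + (6)*(8) + (7)
= 25 + 48 + 7 = 80

80


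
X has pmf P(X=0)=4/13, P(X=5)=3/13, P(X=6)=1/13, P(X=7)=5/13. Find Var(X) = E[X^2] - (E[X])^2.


E[X] = 56/13, E[X^2] = 356/13
Var(X) = E[X^2] - (E[X])^2 = 356/13 - (56/13)^2 = 1492/169

1492/169


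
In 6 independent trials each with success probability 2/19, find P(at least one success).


P(at least one) = 1 - P(none)
P(none) = (1 - 2/19)^6 = (17/19)^6 = 24137569/47045881
P(at least one) = 1 - 24137569/47045881 = 22908312/47045881

22908312/47045881


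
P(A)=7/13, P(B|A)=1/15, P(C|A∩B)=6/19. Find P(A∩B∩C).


P(A∩B∩C) = P(A) * P(B|A) * P(C|A∩B)
= 7/13 * 1/15 * 6/19
= 7/195 * 6/19 = 14/1235

14/1235


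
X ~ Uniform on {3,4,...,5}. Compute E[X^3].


E[X^3] = (1/3) * sum(x^3 for x=3..5)
= 216/3 = 72

72


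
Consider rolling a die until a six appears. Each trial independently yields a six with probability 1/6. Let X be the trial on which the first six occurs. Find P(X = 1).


P(X=1) = (1-p)^0 * p = (5/6)^0 * 1/6
= 1 * 1/6 = 1/6

1/6


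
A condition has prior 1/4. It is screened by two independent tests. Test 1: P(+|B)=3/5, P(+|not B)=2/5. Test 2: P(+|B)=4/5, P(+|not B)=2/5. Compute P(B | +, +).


After test 1: P(+) = 3/5*1/4 + 2/5*3/4 = 9/20
P(B|+) = (3/20)/(9/20) = 1/3
After test 2 (use post1 as new prior): P(+) = 4/5*1/3 + 2/5*2/3 = 8/15
P(B|+,+) = (4/15)/(8/15) = 1/2

1/2


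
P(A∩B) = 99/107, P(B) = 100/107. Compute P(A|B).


P(A|B) = P(A∩B)/P(B) = (99/107)/(100/107) = 99/100

99/100


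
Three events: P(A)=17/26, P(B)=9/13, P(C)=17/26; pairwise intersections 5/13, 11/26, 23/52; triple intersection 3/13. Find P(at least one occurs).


P(A∪B∪C) = P(A)+P(B)+P(C) - P(AB)-P(AC)-P(BC) + P(ABC)
= 17/26+9/13+17/26 - 5/13-11/26-23/52 + 3/13
= 51/52

51/52


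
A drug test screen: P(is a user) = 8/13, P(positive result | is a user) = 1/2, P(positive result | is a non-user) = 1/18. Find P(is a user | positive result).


P(A) = P(A|B)P(B) + P(A|B')P(B') = 1/2*8/13 + 1/18*5/13 = 77/234
P(B|A) = P(A|B)P(B)/P(A) = (4/13)/(77/234) = 72/77

72/77


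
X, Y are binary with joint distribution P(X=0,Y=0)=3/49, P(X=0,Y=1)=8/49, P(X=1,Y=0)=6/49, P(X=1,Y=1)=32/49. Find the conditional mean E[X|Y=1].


P(Y=1) = 40/49
E[X|Y=1] = (0*8 + 1*32)/40 = 32/40 = 4/5

4/5


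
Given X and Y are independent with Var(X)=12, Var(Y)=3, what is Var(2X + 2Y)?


Independence => Cov(X,Y)=0
Var(2X + 2Y) = 2^2*Var(X) + 2^2*Var(Y)
= 4*12 + 4*3 = 60

60


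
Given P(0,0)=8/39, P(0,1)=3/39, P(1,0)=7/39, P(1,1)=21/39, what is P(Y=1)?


P(Y=1) = P(0,1)+P(1,1) = 3/39 + 21/39 = 24/39 = 8/13

8/13


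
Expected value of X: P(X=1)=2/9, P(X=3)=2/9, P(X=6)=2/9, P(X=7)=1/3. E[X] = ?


E[X] = sum(x * P(x))
= 1*2/9 + 3*2/9 + 6*2/9 + 7*1/3
= 41/9

41/9


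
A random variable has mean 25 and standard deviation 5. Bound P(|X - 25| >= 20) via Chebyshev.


k = 20/5 = 4
Chebyshev: P(|X-mu| >= k*sigma) <= 1/k^2 = 1/4^2 = 1/16

1/16


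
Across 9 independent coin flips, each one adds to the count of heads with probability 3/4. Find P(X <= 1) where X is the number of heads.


P(X<=1) = P(X=0) + P(X=1)
= 1/262144 + 27/262144
= 7/65536

7/65536


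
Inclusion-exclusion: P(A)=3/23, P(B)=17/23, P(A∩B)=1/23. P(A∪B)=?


P(A∪B) = P(A) + P(B) - P(A∩B)
= 3/23 + 17/23 - 1/23 = 19/23

19/23


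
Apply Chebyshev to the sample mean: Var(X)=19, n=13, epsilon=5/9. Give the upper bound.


Var(Xbar) = Var(X)/n = 19/13
Chebyshev: P(|Xbar-mu| >= 5/9) <= Var(Xbar)/(5/9)^2 = (19/13)/(25/81) = 1539/325
Bound exceeds 1, so trivial bound: 1

1


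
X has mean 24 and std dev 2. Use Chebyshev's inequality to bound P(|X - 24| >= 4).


k = 4/2 = 2
Chebyshev: P(|X-mu| >= k*sigma) <= 1/k^2 = 1/2^2 = 1/4

1/4


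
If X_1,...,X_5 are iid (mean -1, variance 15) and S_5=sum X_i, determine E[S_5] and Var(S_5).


E[S_n] = n*mu = 5*-1 = -5
Var(S_n) = n*sigma^2 = 5*15 = 75

E[S_5]=-5, Var(S_5)=75


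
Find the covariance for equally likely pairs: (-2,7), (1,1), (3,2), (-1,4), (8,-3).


E[X]=9/5, E[Y]=11/5, E[XY]=-7
Cov(X,Y) = E[XY] - E[X]E[Y] = -7 - 9/5*11/5 = -274/25

-274/25


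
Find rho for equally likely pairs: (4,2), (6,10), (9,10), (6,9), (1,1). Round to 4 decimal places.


Cov(X,Y) = 9.3200, Var(X) = 6.9600, Var(Y) = 16.2400
rho = Cov/(sqrt(VarX)*sqrt(VarY)) = 0.8766

0.8766


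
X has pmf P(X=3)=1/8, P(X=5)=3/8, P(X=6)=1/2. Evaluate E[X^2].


E[X^2] = sum(x^2 * P(x))
= 9*1/8 + 25*3/8 + 36*1/2
= 57/2

57/2


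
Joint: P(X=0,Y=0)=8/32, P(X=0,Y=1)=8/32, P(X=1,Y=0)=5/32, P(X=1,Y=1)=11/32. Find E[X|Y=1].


P(Y=1) = 19/32
E[X|Y=1] = (0*8 + 1*11)/19 = 11/19

11/19


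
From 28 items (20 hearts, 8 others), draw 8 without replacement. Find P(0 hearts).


P(X=0) = C(20,0)*C(8,8) / C(28,8)
= 1*1 / 3108105
= 1/3108105

1/3108105


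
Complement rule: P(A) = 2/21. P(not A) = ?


P(A') = 1 - P(A) = 1 - 2/21 = 19/21

19/21


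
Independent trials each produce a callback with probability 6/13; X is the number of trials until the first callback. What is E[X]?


For geometric (trials until first success), E[X] = 1/p = 1/(6/13) = 13/6

13/6


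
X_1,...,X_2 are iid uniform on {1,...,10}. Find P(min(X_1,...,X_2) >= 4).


P(min >= 4) = P(all X_i >= 4) = (P(X_1 >= 4))^2
= (7/10)^2 = 49/100

49/100


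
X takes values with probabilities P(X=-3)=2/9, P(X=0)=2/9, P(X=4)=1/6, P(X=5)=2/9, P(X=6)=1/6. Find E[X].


E[X] = sum(x * P(x))
= -3*2/9 + 0*2/9 + 4*1/6 + 5*2/9 + 6*1/6
= 19/9

19/9


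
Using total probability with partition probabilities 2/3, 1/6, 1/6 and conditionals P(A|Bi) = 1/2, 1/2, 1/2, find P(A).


P(A) = P(A|B1)P(B1) + P(A|B2)P(B2) + P(A|B3)P(B3)
= 1/2*2/3 + 1/2*1/6 + 1/2*1/6
= 1/3 + 1/12 + 1/12 = 1/2

1/2


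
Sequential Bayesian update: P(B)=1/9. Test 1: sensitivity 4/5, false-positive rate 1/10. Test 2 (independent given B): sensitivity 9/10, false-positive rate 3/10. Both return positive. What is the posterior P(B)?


After test 1: P(+) = 4/5*1/9 + 1/10*8/9 = 8/45
P(B|+) = (4/45)/(8/45) = 1/2
After test 2 (use post1 as new prior): P(+) = 9/10*1/2 + 3/10*1/2 = 3/5
P(B|+,+) = (9/20)/(3/5) = 3/4

3/4


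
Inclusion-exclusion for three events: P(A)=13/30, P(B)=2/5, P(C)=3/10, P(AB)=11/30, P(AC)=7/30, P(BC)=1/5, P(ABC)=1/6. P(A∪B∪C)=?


P(A∪B∪C) = P(A)+P(B)+P(C) - P(AB)-P(AC)-P(BC) + P(ABC)
= 13/30+2/5+3/10 - 11/30-7/30-1/5 + 1/6
= 1/2

1/2


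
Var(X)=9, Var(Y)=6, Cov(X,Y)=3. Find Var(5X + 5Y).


Var(5X + 5Y) = 5^2*Var(X) + 5^2*Var(Y) + 2*5*5*Cov(X,Y)
= 25*9 + 25*6 + 50*3
= 225 + 150 + 150 = 525

525


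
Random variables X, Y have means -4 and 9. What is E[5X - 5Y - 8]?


E[5X - 5Y - 8] = 5*E[X] - 5*E[Y] - 8
= (5)*(-4) + (-5)*(9) + (-8)
= -20 - 45 - 8 = -73

-73


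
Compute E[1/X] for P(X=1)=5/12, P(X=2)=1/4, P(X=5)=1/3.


E[1/X] = sum(g(x)*P(x))
= 1*5/12 + 1/2*1/4 + 1/5*1/3
= 73/120

73/120


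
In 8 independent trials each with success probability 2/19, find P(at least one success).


P(at least one) = 1 - P(none)
P(none) = (1 - 2/19)^8 = (17/19)^8 = 6975757441/16983563041
P(at least one) = 1 - 6975757441/16983563041 = 10007805600/16983563041

10007805600/16983563041


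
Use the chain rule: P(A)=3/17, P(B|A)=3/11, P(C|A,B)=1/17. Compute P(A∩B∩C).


P(A∩B∩C) = P(A) * P(B|A) * P(C|A∩B)
= 3/17 * 3/11 * 1/17
= 9/187 * 1/17 = 9/3179

9/3179


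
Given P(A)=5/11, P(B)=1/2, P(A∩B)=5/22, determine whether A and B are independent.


P(A)*P(B) = 5/11*1/2 = 5/22
P(A∩B) = 5/22, which equals P(A)P(B), so independent

Yes, A and B are independent


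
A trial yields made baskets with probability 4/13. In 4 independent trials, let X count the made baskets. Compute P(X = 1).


P(X=1) = C(4,1) * p^1 * (1-p)^3
= 4 * 4/13 * 729/2197
= 11664/28561

11664/28561


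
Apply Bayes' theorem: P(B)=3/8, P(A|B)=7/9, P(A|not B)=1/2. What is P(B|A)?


P(A) = P(A|B)P(B) + P(A|B')P(B') = 7/9*3/8 + 1/2*5/8 = 29/48
P(B|A) = P(A|B)P(B)/P(A) = (7/24)/(29/48) = 14/29

14/29


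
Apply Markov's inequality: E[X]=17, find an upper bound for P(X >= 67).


Markov: P(X >= a) <= E[X]/a
P(X >= 67) <= 17/67

17/67


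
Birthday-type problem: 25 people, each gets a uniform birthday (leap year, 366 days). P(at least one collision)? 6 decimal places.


P(all different) = prod((366-i)/366 for i=0..24) = 0.432316
P(at least one match) = 1 - 0.432316 = 0.567684

0.567684


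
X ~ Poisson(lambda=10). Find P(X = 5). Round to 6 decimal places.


P(X=5) = e^(-10) * 10^5 / 5!
≈ 0.00004539992976 * 100000 / 120
≈ 0.037833

0.037833


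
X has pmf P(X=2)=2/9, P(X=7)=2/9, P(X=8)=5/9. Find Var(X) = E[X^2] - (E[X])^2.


E[X] = 58/9, E[X^2] = 142/3
Var(X) = E[X^2] - (E[X])^2 = 142/3 - (58/9)^2 = 470/81

470/81


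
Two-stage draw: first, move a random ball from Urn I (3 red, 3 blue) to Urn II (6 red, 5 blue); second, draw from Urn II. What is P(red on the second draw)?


P(transfer red) = 3/6 = 1/2; P(transfer blue) = 1/2
If red transferred: Urn II has 7 red of 12, so P(red|red moved) = 7/12
If blue transferred: Urn II has 6 red of 12, so P(red|blue moved) = 1/2
By total probability: P(red) = 1/2*7/12 + 1/2*1/2 = 13/24

13/24


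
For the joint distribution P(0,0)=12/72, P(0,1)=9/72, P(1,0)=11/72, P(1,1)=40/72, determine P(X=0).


P(X=0) = P(0,0)+P(0,1) = 12/72 + 9/72 = 21/72 = 7/24

7/24


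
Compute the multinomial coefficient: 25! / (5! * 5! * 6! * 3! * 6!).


25! = 15511210043330985984000000
Denominator: 5!=120 * 5!=120 * 6!=720 * 3!=6 * 6!=720
Coefficient = 15511210043330985984000000 / 44789760000 = 346311523958400

346311523958400


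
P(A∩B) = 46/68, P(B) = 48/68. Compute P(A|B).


P(A|B) = P(A∩B)/P(B) = (46/68)/(48/68) = 46/48 = 23/24

23/24


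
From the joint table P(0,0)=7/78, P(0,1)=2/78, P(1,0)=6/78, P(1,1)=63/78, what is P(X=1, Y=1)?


Read from table: P(X=1, Y=1) = 63/78 = 21/26

21/26


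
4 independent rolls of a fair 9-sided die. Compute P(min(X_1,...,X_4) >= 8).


P(min >= 8) = P(all X_i >= 8) = (P(X_1 >= 8))^4
= (2/9)^4 = 16/6561

16/6561


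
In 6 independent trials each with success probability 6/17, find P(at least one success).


P(at least one) = 1 - P(none)
P(none) = (1 - 6/17)^6 = (11/17)^6 = 1771561/24137569
P(at least one) = 1 - 1771561/24137569 = 22366008/24137569

22366008/24137569


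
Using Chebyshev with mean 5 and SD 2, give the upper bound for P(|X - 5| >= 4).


k = 4/2 = 2
Chebyshev: P(|X-mu| >= k*sigma) <= 1/k^2 = 1/2^2 = 1/4

1/4


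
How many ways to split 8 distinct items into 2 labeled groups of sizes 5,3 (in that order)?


8! = 40320
Denominator: 5!=120 * 3!=6
Coefficient = 40320 / 720 = 56

56


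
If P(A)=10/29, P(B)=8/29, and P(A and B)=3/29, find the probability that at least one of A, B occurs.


P(A∪B) = P(A) + P(B) - P(A∩B)
= 10/29 + 8/29 - 3/29 = 15/29

15/29


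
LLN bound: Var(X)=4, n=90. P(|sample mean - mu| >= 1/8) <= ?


Var(Xbar) = Var(X)/n = 4/90
Chebyshev: P(|Xbar-mu| >= 1/8) <= Var(Xbar)/(1/8)^2 = (2/45)/(1/64) = 128/45
Bound exceeds 1, so trivial bound: 1

1


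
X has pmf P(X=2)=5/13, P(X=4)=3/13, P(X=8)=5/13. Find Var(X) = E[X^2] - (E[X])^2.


E[X] = 62/13, E[X^2] = 388/13
Var(X) = E[X^2] - (E[X])^2 = 388/13 - (62/13)^2 = 1200/169

1200/169


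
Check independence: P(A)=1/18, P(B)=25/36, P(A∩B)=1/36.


P(A)*P(B) = 1/18*25/36 = 25/648
P(A∩B) = 1/36 != 25/648, so not independent

No, A and B are not independent


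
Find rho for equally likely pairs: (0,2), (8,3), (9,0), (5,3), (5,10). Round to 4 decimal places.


Cov(X,Y) = -1.6400, Var(X) = 9.8400, Var(Y) = 11.4400
rho = Cov/(sqrt(VarX)*sqrt(VarY)) = -0.1546

-0.1546


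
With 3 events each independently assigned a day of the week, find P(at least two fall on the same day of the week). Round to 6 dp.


P(all different) = prod((7-i)/7 for i=0..2) = 0.612245
P(at least one match) = 1 - 0.612245 = 0.387755

0.387755


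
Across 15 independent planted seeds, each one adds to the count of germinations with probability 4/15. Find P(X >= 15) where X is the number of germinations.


P(X>=15) = P(X=15)
= 1073741824/437893890380859375
= 1073741824/437893890380859375

1073741824/437893890380859375


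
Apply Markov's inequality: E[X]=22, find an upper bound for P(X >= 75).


Markov: P(X >= a) <= E[X]/a
P(X >= 75) <= 22/75

22/75


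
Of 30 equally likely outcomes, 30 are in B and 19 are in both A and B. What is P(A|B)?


P(A|B) = P(A∩B)/P(B) = (19/30)/(30/30) = 19/30

19/30


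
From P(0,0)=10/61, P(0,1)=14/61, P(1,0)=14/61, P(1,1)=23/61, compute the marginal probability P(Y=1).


P(Y=1) = P(0,1)+P(1,1) = 14/61 + 23/61 = 37/61

37/61


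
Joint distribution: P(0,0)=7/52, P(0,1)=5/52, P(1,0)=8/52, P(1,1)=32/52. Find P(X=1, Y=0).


Read from table: P(X=1, Y=0) = 8/52 = 2/13

2/13


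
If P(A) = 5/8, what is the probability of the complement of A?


P(A') = 1 - P(A) = 1 - 5/8 = 3/8

3/8


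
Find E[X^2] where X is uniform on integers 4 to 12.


E[X^2] = (1/9) * sum(x^2 for x=4..12)
= 636/9 = 212/3

212/3


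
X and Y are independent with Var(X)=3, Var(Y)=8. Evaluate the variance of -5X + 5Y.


Independence => Cov(X,Y)=0
Var(-5X + 5Y) = (-5)^2*Var(X) + 5^2*Var(Y)
= 25*3 + 25*8 = 275

275


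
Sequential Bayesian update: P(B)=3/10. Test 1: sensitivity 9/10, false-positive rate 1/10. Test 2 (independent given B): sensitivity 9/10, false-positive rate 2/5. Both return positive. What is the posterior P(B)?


After test 1: P(+) = 9/10*3/10 + 1/10*7/10 = 17/50
P(B|+) = (27/100)/(17/50) = 27/34
After test 2 (use post1 as new prior): P(+) = 9/10*27/34 + 2/5*7/34 = 271/340
P(B|+,+) = (243/340)/(271/340) = 243/271

243/271


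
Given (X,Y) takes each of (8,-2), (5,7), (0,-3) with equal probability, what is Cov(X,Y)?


E[X]=13/3, E[Y]=2/3, E[XY]=19/3
Cov(X,Y) = E[XY] - E[X]E[Y] = 19/3 - 13/3*2/3 = 31/9

31/9


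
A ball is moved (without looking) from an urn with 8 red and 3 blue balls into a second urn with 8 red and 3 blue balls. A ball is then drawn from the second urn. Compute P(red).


P(transfer red) = 8/11; P(transfer blue) = 3/11
If red transferred: Urn II has 9 red of 12, so P(red|red moved) = 3/4
If blue transferred: Urn II has 8 red of 12, so P(red|blue moved) = 2/3
By total probability: P(red) = 8/11*3/4 + 3/11*2/3 = 8/11

8/11
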